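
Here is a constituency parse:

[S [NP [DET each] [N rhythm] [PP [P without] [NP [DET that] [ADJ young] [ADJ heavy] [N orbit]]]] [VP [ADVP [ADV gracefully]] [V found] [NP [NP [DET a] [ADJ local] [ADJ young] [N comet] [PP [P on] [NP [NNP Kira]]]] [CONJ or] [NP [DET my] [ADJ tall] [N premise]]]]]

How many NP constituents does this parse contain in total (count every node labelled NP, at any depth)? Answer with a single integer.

6

The NP constituents are: [NP each rhythm without that young heavy orbit]; [NP that young heavy orbit]; [NP a local young comet on Kira or my tall premise]; [NP a local young comet on Kira]; [NP Kira]; [NP my tall premise]. Total: 6.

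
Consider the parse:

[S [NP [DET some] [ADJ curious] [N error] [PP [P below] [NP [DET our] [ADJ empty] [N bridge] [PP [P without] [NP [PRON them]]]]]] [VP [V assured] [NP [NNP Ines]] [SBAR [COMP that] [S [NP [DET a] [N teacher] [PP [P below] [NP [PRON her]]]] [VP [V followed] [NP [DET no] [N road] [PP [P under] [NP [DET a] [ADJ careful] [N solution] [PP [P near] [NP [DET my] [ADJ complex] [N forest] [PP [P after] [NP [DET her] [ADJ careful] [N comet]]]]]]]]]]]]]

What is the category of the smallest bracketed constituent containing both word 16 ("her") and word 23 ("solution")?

Both words fall inside [S a teacher below her followed no road under a careful solution near my complex forest after her careful comet] (words 13–31), and no smaller constituent contains them both. Label: S.

S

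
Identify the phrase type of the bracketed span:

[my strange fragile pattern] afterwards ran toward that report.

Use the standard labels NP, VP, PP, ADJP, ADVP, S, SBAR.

NP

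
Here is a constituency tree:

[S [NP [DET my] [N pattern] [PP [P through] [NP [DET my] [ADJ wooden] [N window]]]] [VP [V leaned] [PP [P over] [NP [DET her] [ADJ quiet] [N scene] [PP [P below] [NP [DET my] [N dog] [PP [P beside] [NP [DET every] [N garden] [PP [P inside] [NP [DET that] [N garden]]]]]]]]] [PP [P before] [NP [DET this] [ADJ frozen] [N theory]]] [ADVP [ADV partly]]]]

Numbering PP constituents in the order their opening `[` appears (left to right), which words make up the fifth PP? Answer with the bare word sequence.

inside that garden

In left-to-right order the PP constituents are "through my wooden window"; "over her quiet scene below my dog beside every garden inside that garden"; "below my dog beside every garden inside that garden"; "beside every garden inside that garden"; "inside that garden"; "before this frozen theory". Number 5 is "inside that garden".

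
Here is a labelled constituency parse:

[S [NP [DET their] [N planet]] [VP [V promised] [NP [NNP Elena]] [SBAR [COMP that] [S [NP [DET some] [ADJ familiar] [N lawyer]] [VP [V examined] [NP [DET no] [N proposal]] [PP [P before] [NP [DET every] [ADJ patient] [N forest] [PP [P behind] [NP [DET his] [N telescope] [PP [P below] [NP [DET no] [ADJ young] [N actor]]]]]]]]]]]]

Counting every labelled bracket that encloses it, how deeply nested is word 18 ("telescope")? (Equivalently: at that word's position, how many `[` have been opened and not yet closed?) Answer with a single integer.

Counting open brackets not yet closed at "telescope": [S [VP [SBAR [S [VP [PP [NP [PP [NP [N = 10.

10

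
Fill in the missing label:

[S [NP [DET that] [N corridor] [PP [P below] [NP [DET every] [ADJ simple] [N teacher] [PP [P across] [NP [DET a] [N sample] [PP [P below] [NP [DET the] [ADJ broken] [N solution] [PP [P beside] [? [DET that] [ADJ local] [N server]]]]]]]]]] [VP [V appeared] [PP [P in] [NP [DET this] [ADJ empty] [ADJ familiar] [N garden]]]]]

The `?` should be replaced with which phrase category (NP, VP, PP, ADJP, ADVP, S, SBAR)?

A constituent whose immediate children are DET 'that', ADJ 'local', N 'server' is a noun phrase: NP.

NP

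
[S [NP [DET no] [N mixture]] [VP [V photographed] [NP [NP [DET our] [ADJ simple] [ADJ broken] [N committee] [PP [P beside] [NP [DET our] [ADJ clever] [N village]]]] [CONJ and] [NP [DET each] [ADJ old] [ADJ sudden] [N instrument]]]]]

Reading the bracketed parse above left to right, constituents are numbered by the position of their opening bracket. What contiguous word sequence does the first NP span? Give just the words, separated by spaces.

In left-to-right order the NP constituents are "no mixture"; "our simple broken committee beside our clever village and each old sudden instrument"; "our simple broken committee beside our clever village"; "our clever village"; "each old sudden instrument". Number 1 is "no mixture".

no mixture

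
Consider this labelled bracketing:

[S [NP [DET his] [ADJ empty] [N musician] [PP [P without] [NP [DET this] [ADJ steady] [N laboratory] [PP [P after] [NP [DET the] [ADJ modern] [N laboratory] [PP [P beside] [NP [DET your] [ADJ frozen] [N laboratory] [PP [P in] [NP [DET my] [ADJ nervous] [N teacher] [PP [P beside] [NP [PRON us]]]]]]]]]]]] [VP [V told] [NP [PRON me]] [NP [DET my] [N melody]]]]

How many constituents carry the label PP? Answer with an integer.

5

Scanning left to right, an opening `[PP` appears at word positions 4, 8, 12, 16, 20 — 5 in total.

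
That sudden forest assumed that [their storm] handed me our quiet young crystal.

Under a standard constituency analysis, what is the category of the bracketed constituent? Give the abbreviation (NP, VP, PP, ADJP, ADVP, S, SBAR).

NP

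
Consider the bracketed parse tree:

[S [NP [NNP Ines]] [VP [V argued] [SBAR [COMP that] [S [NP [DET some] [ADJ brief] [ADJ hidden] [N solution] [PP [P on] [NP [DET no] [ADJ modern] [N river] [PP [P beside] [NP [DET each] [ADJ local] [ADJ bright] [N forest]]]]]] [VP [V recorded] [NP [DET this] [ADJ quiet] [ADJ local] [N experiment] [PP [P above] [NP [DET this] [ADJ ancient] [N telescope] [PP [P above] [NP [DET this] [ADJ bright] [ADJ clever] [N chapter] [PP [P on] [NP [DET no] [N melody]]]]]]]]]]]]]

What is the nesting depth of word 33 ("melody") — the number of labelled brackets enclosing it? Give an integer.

13

The word sits inside N, which is inside NP, inside PP, inside NP, inside PP, inside NP, inside PP, inside NP, inside VP, inside S, inside SBAR, inside VP, inside S — 13 brackets in all.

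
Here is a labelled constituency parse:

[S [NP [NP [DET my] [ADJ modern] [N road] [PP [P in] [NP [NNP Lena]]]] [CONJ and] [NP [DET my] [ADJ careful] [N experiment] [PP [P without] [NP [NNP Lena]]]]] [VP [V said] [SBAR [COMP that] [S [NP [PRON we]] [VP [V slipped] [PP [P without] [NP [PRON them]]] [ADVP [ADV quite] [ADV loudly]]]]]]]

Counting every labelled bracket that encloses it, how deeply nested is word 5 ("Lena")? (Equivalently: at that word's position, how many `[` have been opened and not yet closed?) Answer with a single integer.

6

The word sits inside NNP, which is inside NP, inside PP, inside NP, inside NP, inside S — 6 brackets in all.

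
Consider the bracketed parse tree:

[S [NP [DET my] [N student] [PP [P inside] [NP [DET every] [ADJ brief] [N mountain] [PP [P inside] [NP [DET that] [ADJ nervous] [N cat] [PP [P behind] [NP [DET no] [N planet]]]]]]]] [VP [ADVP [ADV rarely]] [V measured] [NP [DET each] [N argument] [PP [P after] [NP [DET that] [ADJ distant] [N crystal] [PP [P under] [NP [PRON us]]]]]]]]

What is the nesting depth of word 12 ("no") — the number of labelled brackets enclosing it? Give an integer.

9

Path from the root down to the word: S → NP → PP → NP → PP → NP → PP → NP → DET. That is 9 enclosing brackets.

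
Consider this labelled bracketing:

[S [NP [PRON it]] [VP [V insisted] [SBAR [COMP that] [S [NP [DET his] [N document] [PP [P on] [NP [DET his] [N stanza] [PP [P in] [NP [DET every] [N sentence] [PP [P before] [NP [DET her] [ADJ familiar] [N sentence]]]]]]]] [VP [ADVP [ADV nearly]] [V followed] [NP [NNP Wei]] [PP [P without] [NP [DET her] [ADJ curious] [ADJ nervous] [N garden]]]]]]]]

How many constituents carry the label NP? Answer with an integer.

7

Listing each NP by its span: [NP it]; [NP his document on his stanza in every sentence before her familiar sentence]; [NP his stanza in every sentence before her familiar sentence]; [NP every sentence before her familiar sentence]; [NP her familiar sentence]; [NP Wei] … — that makes 7.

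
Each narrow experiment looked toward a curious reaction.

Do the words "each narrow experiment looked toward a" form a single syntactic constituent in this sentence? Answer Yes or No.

No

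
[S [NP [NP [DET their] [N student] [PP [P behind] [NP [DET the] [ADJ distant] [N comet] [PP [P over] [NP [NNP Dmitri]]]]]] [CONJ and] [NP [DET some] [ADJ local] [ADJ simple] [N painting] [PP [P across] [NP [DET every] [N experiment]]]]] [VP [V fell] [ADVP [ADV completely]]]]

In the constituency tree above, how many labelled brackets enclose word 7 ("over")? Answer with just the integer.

7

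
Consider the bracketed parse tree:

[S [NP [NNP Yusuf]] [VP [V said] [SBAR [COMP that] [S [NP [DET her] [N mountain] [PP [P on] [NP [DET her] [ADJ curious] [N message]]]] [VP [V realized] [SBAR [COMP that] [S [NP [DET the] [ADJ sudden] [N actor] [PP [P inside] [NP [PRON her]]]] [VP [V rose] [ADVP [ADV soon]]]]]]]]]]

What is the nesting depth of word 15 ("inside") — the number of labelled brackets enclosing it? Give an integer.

The word sits inside P, which is inside PP, inside NP, inside S, inside SBAR, inside VP, inside S, inside SBAR, inside VP, inside S — 10 brackets in all.

10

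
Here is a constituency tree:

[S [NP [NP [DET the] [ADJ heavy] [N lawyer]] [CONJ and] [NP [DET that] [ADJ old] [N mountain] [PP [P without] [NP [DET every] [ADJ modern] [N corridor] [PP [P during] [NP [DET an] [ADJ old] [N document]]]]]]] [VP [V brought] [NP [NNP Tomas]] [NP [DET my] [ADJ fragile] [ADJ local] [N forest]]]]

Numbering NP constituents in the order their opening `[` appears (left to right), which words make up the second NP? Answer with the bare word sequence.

the heavy lawyer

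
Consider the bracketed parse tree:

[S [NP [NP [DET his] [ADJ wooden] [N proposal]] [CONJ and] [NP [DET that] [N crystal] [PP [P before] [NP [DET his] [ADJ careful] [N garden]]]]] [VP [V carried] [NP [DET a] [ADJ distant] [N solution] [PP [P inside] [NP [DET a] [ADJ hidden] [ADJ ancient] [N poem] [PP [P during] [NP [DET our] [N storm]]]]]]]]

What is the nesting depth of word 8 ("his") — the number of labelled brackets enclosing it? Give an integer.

Counting open brackets not yet closed at "his": [S [NP [NP [PP [NP [DET = 6.

6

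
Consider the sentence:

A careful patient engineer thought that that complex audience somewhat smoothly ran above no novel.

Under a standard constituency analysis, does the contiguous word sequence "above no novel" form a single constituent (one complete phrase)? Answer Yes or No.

Yes

These words form the whole prepositional phrase headed by "above", so yes — one constituent.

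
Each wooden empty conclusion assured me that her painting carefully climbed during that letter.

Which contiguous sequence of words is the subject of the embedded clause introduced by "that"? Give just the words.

her painting

In the embedded clause introduced by "that" the verb is "climbed"; the NP preceding it, "her painting", is the subject.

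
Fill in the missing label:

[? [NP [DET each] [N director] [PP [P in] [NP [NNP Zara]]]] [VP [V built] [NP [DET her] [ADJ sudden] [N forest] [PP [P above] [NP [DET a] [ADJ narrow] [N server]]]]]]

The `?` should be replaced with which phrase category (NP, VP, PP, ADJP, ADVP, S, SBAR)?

S

A constituent whose immediate children are NP, VP is a clause: S.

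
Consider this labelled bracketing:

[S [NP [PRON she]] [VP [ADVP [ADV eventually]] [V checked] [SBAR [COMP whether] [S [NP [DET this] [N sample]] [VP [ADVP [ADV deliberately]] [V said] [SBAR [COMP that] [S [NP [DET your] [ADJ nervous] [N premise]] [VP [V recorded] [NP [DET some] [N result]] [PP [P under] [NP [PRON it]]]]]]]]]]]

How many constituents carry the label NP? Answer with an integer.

Scanning left to right, an opening `[NP` appears at word positions 1, 5, 10, 14, 17 — 5 in total.

5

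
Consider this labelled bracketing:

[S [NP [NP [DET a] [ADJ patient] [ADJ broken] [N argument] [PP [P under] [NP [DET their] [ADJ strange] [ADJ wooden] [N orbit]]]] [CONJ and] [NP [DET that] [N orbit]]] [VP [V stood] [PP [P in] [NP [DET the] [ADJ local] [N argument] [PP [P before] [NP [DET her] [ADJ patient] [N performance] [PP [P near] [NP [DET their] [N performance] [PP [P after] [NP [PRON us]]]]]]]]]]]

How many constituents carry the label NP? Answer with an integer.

8

The NP constituents are: [NP a patient broken argument under their strange wooden orbit and that orbit]; [NP a patient broken argument under their strange wooden orbit]; [NP their strange wooden orbit]; [NP that orbit]; [NP the local argument before her patient performance near their performance after us]; [NP her patient performance near their performance after us] …. Total: 8.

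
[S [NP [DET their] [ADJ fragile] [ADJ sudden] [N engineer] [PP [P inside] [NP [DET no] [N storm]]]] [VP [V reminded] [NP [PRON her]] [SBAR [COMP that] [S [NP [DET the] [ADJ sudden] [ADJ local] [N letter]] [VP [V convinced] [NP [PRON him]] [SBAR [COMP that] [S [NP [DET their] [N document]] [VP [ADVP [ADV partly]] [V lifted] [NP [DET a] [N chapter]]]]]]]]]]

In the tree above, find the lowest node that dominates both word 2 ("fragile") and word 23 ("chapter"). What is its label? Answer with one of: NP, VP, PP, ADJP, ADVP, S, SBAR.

S

The smallest bracket enclosing both words is [S their fragile sudden engineer inside no storm reminded her that the sudden local letter convinced him that their document partly lifted a chapter], so the label is S.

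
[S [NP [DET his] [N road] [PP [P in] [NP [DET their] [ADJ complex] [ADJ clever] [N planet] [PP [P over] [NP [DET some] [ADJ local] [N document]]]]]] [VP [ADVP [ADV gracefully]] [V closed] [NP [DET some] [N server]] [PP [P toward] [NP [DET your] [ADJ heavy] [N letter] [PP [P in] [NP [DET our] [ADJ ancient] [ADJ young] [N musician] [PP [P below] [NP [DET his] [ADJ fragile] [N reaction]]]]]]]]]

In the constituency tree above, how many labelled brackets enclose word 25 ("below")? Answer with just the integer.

8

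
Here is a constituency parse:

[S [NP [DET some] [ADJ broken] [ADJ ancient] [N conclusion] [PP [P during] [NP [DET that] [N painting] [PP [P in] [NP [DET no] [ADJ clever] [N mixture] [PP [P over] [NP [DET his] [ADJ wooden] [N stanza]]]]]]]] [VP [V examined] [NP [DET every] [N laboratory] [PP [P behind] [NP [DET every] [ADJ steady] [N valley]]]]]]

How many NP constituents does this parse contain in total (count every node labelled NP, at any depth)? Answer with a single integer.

Scanning left to right, an opening `[NP` appears at word positions 1, 6, 9, 13, 17, 20 — 6 in total.

6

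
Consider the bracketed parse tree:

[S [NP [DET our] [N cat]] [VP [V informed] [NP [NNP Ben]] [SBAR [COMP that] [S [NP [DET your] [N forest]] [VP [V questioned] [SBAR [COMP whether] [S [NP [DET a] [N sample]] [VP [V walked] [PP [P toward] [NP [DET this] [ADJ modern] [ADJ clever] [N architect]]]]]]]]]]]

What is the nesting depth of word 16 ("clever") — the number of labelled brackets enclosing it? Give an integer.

11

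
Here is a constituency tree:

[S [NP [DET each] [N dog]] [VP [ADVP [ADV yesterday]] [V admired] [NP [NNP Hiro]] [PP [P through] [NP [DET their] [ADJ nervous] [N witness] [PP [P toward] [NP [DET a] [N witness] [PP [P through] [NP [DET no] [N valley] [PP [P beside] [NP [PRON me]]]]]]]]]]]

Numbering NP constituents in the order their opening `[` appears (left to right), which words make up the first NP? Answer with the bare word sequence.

each dog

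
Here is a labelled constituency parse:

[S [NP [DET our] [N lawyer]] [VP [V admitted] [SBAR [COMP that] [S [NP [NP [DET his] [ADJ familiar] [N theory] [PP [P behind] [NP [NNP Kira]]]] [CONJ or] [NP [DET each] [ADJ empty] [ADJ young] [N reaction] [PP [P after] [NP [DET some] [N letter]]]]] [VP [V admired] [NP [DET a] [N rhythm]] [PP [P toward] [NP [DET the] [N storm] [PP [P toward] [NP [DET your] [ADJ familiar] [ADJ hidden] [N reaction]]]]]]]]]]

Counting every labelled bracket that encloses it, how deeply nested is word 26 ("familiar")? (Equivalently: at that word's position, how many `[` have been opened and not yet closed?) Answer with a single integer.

10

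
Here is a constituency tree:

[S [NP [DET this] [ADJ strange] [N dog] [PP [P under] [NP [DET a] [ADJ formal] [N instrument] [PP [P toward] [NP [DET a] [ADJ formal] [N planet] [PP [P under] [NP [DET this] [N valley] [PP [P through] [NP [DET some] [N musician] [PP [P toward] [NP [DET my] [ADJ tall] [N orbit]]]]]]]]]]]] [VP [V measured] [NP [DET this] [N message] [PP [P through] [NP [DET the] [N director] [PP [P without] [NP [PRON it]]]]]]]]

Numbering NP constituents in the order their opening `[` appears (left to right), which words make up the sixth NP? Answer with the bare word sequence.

In left-to-right order the NP constituents are "this strange dog under a formal instrument toward a formal planet under this valley through some musician toward my tall orbit"; "a formal instrument toward a formal planet under this valley through some musician toward my tall orbit"; "a formal planet under this valley through some musician toward my tall orbit"; "this valley through some musician toward my tall orbit"; "some musician toward my tall orbit"; "my tall orbit"; "this message through the director without it"; "the director without it"; "it". Number 6 is "my tall orbit".

my tall orbit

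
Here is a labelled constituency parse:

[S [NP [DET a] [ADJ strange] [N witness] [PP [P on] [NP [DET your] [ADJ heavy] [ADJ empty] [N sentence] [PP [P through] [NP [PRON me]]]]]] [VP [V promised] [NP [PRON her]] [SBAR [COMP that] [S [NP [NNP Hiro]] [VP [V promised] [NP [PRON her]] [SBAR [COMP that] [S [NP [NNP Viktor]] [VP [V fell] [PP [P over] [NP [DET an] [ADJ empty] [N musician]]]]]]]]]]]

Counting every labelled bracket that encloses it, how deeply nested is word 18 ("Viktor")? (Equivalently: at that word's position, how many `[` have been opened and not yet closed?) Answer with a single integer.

Counting open brackets not yet closed at "Viktor": [S [VP [SBAR [S [VP [SBAR [S [NP [NNP = 9.

9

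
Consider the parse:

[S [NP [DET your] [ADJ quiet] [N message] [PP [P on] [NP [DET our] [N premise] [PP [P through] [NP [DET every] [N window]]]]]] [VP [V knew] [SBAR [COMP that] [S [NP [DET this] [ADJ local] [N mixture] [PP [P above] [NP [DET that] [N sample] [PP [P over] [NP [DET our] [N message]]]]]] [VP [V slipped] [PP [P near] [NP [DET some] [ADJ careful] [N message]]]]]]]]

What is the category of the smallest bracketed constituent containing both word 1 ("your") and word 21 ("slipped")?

S

Word 1 lies under S → NP → DET; word 21 lies under S → VP → SBAR → S → VP → V. The lowest shared node is the S.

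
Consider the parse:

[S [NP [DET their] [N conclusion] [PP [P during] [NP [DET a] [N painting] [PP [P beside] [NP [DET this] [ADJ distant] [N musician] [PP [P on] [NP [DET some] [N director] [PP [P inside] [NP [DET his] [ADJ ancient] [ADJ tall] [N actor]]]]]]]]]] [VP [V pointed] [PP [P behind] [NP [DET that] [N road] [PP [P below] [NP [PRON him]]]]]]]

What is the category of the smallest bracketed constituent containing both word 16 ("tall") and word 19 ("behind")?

S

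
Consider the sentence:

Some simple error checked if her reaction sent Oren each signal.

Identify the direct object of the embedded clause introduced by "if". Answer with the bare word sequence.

Within the embedded clause introduced by "if", the direct object of "sent" is "each signal".

each signal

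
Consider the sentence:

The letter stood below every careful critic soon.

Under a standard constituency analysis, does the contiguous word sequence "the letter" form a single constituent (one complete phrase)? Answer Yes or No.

"the letter" is exactly the noun phrase [NP the letter], a complete constituent.

Yes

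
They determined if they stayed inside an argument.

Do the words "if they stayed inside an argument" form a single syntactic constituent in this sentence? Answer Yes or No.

Yes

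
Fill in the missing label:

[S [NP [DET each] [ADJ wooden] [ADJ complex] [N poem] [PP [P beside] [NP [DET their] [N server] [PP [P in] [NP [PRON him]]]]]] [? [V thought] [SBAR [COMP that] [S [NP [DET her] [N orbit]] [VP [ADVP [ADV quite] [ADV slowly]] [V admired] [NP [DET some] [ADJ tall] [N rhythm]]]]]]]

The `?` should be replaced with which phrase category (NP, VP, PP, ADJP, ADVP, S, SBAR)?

VP

A constituent whose immediate children are V 'thought', SBAR is a verb phrase: VP.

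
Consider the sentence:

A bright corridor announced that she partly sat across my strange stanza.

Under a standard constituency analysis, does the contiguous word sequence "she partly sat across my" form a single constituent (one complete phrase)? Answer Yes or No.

No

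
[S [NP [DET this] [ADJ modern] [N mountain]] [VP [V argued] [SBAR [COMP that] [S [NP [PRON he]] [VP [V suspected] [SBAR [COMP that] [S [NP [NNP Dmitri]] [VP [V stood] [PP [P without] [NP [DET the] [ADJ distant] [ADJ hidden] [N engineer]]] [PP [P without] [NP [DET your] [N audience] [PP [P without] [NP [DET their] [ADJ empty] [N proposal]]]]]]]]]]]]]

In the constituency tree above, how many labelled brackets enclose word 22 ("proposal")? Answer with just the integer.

The word sits inside N, which is inside NP, inside PP, inside NP, inside PP, inside VP, inside S, inside SBAR, inside VP, inside S, inside SBAR, inside VP, inside S — 13 brackets in all.

13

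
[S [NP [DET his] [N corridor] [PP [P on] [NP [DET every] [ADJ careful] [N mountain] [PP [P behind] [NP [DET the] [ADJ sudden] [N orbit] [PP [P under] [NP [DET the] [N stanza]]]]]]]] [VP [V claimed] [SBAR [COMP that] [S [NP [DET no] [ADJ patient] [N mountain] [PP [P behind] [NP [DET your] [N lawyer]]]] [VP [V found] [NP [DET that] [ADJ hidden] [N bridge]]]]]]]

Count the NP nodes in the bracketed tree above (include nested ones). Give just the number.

Listing each NP by its span: [NP his corridor on every careful mountain behind the sudden orbit under the stanza]; [NP every careful mountain behind the sudden orbit under the stanza]; [NP the sudden orbit under the stanza]; [NP the stanza]; [NP no patient mountain behind your lawyer]; [NP your lawyer] … — that makes 7.

7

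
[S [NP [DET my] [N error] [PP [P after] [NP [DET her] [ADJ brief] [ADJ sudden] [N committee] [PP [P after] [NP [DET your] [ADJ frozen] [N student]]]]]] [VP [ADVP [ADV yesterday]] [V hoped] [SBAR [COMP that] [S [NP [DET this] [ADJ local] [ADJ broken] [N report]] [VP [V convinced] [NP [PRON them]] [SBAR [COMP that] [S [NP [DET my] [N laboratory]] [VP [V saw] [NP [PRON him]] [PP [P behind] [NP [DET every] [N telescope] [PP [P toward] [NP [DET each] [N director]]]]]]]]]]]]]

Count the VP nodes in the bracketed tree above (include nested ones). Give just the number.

The VP constituents are: [VP yesterday hoped that this local broken report convinced them that my laboratory saw him behind every telescope toward each director]; [VP convinced them that my laboratory saw him behind every telescope toward each director]; [VP saw him behind every telescope toward each director]. Total: 3.

3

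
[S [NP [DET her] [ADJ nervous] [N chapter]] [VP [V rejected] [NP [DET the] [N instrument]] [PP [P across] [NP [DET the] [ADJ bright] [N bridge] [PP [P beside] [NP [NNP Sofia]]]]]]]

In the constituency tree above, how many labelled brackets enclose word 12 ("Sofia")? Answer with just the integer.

7

Path from the root down to the word: S → VP → PP → NP → PP → NP → NNP. That is 7 enclosing brackets.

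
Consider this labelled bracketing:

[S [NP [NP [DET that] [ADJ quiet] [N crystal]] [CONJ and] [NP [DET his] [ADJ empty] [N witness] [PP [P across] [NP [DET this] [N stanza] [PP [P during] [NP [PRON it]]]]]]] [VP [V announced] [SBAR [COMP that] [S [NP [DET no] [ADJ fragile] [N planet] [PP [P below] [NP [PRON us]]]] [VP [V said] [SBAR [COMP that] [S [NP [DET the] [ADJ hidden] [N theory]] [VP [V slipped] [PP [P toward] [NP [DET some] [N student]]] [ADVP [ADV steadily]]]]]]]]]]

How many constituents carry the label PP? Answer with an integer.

4

Scanning left to right, an opening `[PP` appears at word positions 8, 11, 18, 26 — 4 in total.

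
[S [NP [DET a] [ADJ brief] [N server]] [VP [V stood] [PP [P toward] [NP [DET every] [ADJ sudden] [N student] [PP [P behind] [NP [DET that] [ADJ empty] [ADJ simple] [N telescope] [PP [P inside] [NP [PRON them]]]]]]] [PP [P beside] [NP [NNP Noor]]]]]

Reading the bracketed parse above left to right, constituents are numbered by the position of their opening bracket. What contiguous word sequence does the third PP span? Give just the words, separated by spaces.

inside them

The PP opening brackets appear, in order, over: "toward every sudden student behind that empty simple telescope inside them"; "behind that empty simple telescope inside them"; "inside them"; "beside Noor". The third one spans "inside them".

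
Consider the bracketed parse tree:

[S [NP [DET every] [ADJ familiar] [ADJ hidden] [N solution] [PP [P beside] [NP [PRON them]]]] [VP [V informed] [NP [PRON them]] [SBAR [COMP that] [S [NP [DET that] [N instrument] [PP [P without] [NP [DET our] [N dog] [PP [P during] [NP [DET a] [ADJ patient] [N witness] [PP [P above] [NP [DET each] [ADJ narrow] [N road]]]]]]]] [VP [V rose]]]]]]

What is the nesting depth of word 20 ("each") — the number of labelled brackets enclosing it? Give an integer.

12

Path from the root down to the word: S → VP → SBAR → S → NP → PP → NP → PP → NP → PP → NP → DET. That is 12 enclosing brackets.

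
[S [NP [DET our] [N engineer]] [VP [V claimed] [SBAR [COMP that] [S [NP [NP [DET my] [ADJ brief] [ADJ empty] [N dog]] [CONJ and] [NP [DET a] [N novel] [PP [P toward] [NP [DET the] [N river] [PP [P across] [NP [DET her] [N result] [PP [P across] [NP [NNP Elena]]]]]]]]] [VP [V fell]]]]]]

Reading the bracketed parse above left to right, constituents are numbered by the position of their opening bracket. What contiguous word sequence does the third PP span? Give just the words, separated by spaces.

Opening `[PP` markers occur at word positions 12, 15, 18; the third of these opens the constituent [PP across Elena].

across Elena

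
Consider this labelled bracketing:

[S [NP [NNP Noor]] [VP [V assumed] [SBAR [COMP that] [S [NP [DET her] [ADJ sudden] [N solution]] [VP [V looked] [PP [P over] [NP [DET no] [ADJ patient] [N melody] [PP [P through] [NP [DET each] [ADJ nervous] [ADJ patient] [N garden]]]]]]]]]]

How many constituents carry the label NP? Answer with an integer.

4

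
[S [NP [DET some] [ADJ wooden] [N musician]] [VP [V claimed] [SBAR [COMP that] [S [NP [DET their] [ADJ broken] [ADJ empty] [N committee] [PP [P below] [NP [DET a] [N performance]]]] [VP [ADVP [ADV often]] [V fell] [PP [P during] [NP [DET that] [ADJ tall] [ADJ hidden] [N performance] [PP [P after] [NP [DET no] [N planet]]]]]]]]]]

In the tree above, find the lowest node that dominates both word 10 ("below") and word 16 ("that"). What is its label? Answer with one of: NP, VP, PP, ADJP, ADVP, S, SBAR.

Word 10 lies under S → VP → SBAR → S → NP → PP → P; word 16 lies under S → VP → SBAR → S → VP → PP → NP → DET. The lowest shared node is the S.

S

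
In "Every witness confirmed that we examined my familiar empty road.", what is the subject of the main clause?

every witness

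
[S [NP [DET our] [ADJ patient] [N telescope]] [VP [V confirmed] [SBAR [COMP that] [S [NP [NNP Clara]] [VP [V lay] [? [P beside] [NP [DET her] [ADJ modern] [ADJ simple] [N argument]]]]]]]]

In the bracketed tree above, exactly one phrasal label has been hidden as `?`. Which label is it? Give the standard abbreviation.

PP

A constituent whose immediate children are P 'beside', NP is a prepositional phrase: PP.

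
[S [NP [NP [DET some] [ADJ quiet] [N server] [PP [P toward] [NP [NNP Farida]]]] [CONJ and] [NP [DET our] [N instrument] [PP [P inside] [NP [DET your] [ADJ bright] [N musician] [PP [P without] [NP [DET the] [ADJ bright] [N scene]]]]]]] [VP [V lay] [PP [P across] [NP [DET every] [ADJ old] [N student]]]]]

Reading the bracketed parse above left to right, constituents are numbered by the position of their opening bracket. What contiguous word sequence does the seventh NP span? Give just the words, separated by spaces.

every old student

Opening `[NP` markers occur at word positions 1, 1, 5, 7, 10, 14, 19; the seventh of these opens the constituent [NP every old student].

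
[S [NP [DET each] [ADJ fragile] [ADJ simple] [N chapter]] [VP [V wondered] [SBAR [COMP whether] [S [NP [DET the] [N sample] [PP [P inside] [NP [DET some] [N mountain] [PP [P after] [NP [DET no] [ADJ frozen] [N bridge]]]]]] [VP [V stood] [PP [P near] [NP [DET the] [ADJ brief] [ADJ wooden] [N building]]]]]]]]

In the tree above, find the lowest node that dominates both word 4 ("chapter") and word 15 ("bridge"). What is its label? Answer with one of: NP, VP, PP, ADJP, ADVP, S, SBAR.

Word 4 lies under S → NP → N; word 15 lies under S → VP → SBAR → S → NP → PP → NP → PP → NP → N. The lowest shared node is the S.

S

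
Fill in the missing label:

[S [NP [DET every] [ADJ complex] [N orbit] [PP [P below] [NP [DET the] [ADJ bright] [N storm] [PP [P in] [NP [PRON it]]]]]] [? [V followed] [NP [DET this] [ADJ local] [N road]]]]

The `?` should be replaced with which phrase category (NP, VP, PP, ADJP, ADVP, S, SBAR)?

VP

Looking at what the `?` directly dominates — V 'followed', NP — this is a verb phrase (VP).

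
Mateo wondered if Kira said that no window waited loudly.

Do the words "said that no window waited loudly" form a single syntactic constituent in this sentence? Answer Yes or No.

Yes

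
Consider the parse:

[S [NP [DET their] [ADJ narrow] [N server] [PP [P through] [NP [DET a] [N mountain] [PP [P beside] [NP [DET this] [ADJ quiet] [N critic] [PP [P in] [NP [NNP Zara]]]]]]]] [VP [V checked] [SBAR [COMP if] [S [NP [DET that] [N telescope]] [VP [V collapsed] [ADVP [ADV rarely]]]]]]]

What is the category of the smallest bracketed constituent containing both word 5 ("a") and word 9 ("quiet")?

NP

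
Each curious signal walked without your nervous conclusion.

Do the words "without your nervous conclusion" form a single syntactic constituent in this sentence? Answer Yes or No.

Yes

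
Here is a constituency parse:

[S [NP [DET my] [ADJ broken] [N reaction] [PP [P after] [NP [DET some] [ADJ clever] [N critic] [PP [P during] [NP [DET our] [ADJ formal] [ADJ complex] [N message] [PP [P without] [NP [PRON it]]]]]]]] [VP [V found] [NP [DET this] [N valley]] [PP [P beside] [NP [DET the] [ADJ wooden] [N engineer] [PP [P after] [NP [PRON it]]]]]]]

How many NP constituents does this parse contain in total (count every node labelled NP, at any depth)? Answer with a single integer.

7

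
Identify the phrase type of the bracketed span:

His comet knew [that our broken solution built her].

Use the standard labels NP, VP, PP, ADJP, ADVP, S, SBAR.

SBAR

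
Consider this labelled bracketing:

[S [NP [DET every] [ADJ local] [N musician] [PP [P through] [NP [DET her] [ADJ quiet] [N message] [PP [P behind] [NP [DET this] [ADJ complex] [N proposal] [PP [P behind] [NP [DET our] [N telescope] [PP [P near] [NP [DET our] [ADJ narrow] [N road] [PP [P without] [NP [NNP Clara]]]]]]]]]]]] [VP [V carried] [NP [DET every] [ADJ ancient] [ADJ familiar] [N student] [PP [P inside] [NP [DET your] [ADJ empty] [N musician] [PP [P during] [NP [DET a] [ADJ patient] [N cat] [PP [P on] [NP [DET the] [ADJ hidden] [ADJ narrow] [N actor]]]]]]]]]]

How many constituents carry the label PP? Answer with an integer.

8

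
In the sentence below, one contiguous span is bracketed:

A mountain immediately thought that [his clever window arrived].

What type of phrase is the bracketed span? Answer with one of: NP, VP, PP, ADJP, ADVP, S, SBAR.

"arrived" is the head of the bracketed span, so the span is a clause: S.

S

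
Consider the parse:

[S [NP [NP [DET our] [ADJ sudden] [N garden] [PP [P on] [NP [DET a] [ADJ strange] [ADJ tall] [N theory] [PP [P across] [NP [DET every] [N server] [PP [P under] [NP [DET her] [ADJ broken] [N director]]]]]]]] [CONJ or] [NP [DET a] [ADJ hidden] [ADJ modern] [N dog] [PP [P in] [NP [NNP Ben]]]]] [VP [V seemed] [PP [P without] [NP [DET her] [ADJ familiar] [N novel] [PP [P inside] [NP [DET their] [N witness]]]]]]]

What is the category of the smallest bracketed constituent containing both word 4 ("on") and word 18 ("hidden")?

Both words fall inside [NP our sudden garden on a strange tall theory across every server under her broken director or a hidden modern dog in Ben] (words 1–22), and no smaller constituent contains them both. Label: NP.

NP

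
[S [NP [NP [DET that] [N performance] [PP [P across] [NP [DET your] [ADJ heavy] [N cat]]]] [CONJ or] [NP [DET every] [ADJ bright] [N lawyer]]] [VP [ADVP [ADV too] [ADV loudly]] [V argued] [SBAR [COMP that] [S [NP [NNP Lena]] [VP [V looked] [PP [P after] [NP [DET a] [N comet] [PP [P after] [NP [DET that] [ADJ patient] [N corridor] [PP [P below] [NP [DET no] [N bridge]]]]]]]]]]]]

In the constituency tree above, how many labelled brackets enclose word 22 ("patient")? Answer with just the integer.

10

Path from the root down to the word: S → VP → SBAR → S → VP → PP → NP → PP → NP → ADJ. That is 10 enclosing brackets.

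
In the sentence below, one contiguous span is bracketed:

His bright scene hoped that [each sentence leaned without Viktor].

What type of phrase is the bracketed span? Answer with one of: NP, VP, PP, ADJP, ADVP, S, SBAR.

S

The span is built around the head "leaned" — a clause (S).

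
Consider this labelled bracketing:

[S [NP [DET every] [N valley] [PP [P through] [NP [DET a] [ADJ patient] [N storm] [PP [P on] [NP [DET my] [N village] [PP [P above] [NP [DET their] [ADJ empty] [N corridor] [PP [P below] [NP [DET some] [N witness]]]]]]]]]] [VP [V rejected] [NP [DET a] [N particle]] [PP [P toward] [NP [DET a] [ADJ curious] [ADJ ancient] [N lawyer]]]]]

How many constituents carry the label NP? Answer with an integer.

Scanning left to right, an opening `[NP` appears at word positions 1, 4, 8, 11, 15, 18, 21 — 7 in total.

7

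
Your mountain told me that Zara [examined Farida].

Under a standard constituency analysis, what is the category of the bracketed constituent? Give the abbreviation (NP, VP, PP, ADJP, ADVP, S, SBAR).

VP

"examined" is the head of the bracketed span, so the span is a verb phrase: VP.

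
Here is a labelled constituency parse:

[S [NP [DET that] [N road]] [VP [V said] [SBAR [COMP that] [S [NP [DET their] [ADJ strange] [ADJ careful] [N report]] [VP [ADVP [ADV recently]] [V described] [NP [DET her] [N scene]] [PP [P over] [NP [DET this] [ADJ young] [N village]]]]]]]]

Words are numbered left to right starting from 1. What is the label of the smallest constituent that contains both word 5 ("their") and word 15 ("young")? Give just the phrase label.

Word 5 lies under S → VP → SBAR → S → NP → DET; word 15 lies under S → VP → SBAR → S → VP → PP → NP → ADJ. The lowest shared node is the S.

S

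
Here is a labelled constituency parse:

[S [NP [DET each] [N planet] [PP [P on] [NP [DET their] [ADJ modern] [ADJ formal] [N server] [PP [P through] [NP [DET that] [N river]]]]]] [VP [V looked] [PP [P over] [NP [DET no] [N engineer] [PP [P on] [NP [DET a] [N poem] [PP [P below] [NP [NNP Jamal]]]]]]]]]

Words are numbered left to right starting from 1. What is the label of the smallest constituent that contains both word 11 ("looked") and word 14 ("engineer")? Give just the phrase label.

Word 11 lies under S → VP → V; word 14 lies under S → VP → PP → NP → N. The lowest shared node is the VP.

VP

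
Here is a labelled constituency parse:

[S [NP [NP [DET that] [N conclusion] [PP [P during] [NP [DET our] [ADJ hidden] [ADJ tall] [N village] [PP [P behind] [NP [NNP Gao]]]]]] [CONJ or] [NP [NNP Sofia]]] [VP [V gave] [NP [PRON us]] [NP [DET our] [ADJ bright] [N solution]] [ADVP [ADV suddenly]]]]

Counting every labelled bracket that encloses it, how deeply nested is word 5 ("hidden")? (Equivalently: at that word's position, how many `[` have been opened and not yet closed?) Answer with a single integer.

6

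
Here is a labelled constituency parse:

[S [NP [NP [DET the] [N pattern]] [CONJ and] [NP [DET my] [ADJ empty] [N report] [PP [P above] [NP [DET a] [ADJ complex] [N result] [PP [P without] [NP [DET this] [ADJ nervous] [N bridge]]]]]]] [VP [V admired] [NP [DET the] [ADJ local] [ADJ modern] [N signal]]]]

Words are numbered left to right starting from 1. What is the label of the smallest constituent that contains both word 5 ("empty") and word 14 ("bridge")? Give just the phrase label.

NP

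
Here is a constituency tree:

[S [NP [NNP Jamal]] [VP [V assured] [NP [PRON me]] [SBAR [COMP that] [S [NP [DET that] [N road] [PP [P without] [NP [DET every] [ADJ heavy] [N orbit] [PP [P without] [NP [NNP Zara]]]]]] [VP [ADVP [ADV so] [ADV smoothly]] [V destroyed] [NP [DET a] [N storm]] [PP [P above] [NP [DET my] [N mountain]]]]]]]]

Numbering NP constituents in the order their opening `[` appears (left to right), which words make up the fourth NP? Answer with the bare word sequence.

every heavy orbit without Zara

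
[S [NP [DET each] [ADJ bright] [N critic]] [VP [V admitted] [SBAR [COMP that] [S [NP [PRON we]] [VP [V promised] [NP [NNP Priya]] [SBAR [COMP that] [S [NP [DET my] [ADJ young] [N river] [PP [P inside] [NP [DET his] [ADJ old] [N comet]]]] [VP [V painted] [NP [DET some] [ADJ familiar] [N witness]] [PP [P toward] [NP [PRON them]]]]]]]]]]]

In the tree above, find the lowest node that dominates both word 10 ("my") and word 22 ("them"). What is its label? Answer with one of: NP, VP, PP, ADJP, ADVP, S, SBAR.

The smallest bracket enclosing both words is [S my young river inside his old comet painted some familiar witness toward them], so the label is S.

S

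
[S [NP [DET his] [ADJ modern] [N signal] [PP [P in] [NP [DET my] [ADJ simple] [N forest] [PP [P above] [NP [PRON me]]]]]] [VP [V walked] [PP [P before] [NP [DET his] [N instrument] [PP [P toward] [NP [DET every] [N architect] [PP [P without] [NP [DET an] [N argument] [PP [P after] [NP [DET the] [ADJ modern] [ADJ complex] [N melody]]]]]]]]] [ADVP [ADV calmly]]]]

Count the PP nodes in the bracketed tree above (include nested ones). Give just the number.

Listing each PP by its span: [PP in my simple forest above me]; [PP above me]; [PP before his instrument toward every architect without an argument after the modern complex melody]; [PP toward every architect without an argument after the modern complex melody]; [PP without an argument after the modern complex melody]; [PP after the modern complex melody] — that makes 6.

6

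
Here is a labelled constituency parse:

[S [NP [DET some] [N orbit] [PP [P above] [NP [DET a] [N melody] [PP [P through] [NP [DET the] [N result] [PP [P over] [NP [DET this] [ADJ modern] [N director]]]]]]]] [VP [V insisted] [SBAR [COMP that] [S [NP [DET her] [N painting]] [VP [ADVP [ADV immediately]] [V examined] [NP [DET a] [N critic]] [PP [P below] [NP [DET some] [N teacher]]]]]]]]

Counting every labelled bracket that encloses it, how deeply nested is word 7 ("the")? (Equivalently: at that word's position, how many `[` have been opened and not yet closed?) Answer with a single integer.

7

The word sits inside DET, which is inside NP, inside PP, inside NP, inside PP, inside NP, inside S — 7 brackets in all.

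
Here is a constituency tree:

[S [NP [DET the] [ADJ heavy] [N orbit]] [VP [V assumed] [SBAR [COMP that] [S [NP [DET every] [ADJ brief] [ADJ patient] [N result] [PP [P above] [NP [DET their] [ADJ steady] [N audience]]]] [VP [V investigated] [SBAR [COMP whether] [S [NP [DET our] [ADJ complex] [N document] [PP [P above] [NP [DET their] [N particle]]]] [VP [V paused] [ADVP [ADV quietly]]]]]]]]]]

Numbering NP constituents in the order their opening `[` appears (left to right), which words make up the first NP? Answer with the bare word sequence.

the heavy orbit

In left-to-right order the NP constituents are "the heavy orbit"; "every brief patient result above their steady audience"; "their steady audience"; "our complex document above their particle"; "their particle". Number 1 is "the heavy orbit".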